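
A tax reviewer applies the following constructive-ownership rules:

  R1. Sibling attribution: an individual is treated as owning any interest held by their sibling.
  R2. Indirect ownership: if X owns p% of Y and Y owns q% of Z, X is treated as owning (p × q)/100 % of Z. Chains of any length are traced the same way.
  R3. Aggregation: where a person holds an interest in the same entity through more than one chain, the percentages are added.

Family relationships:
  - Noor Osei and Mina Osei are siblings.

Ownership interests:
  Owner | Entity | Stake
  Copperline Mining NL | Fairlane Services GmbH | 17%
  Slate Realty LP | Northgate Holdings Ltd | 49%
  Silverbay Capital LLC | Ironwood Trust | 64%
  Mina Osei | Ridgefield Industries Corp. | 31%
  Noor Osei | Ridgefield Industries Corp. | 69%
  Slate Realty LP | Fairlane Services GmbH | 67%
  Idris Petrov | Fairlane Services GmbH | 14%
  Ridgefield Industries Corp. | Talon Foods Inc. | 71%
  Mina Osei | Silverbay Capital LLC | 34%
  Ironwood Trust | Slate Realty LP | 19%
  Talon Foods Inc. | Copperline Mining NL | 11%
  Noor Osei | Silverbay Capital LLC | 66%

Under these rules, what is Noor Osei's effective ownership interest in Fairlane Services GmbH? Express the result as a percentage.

By sibling attribution (R1), Noor Osei is treated as also owning Mina Osei's interest in Silverbay Capital LLC, giving 66% + 34% = 100%.
By sibling attribution (R1), Noor Osei is treated as also owning Mina Osei's interest in Ridgefield Industries Corp, giving 69% + 31% = 100%.
Chain via Silverbay Capital LLC → Ironwood Trust → Slate Realty LP (R2): 100% × 64% × 19% × 67% = 8.1472% of Fairlane Services GmbH.
Chain via Ridgefield Industries Corp. → Talon Foods Inc. → Copperline Mining NL (R2): 100% × 71% × 11% × 17% = 1.3277% of Fairlane Services GmbH.
Aggregating (R3): 8.1472% + 1.3277% = 9.4749%.

9.4749%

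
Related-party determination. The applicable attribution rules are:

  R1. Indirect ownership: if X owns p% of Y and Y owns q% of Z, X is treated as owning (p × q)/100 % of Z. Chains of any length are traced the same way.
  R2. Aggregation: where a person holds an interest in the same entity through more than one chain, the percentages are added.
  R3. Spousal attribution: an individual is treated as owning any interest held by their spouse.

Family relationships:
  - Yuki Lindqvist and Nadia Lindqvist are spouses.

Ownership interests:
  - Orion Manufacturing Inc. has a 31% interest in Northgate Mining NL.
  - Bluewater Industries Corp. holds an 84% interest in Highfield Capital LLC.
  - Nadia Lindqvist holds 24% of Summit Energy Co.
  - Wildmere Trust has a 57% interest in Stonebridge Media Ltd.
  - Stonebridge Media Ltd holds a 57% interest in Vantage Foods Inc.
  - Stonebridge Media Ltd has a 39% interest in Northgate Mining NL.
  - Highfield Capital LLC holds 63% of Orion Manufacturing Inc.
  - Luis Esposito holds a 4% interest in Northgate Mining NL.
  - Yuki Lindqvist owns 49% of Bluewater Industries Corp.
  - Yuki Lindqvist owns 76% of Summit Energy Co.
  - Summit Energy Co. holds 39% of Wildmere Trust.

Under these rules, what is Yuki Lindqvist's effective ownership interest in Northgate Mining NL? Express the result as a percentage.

16.708248%

By spousal attribution (R3), Yuki Lindqvist is treated as also owning Nadia Lindqvist's interest in Summit Energy Co, giving 76% + 24% = 100%.
Chain via Bluewater Industries Corp. → Highfield Capital LLC → Orion Manufacturing Inc. (R1): 49% × 84% × 63% × 31% = 8.038548% of Northgate Mining NL.
Chain via Summit Energy Co. → Wildmere Trust → Stonebridge Media Ltd (R1): 100% × 39% × 57% × 39% = 8.6697% of Northgate Mining NL.
Aggregating (R2): 8.038548% + 8.6697% = 16.708248%.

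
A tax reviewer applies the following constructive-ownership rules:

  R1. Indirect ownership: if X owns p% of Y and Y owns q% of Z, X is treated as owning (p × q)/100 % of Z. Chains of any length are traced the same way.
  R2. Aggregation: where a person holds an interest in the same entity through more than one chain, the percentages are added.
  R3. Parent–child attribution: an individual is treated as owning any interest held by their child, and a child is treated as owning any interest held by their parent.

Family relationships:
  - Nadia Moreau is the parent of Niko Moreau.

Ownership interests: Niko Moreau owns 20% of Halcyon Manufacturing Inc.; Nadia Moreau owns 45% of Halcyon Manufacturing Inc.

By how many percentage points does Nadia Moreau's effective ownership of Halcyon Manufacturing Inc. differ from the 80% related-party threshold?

By parent–child attribution (R3), Nadia Moreau is treated as also owning Niko Moreau's interest in Halcyon Manufacturing Inc, giving 45% + 20% = 65%.
Direct interest in Halcyon Manufacturing Inc: 65%.
65% falls short of the 80% threshold by 15 percentage points.

15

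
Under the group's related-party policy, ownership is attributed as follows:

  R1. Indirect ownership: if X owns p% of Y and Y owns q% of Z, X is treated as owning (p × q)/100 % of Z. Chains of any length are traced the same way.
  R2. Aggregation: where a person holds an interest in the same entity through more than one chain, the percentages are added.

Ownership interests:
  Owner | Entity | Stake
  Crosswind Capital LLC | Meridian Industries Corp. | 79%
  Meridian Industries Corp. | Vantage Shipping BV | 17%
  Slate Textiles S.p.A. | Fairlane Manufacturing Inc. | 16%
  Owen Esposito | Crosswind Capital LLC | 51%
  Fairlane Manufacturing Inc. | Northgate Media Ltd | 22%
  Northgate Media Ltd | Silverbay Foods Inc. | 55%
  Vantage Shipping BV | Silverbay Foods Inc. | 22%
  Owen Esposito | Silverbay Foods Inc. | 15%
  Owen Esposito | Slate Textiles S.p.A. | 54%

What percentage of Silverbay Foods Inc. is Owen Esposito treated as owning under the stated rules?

Chain via Slate Textiles S.p.A. → Fairlane Manufacturing Inc. → Northgate Media Ltd (R1): 54% × 16% × 22% × 55% = 1.04544% of Silverbay Foods Inc.
Chain via Crosswind Capital LLC → Meridian Industries Corp. → Vantage Shipping BV (R1): 51% × 79% × 17% × 22% = 1.506846% of Silverbay Foods Inc.
Direct interest in Silverbay Foods Inc: 15%.
Aggregating (R2): 1.04544% + 1.506846% + 15% = 17.552286%.

17.552286%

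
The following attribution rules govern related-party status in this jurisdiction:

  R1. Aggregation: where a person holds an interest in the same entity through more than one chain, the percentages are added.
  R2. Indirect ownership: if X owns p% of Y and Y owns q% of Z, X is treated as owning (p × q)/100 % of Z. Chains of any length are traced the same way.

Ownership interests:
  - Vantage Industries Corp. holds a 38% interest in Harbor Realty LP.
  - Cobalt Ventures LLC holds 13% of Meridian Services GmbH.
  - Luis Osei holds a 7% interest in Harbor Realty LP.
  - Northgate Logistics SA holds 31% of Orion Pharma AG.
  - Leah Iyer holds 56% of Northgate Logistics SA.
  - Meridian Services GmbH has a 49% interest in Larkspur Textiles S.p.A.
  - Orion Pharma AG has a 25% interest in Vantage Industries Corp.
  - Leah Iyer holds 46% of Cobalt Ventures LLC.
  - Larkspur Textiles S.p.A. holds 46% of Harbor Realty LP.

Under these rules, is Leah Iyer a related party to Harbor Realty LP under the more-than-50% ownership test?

No

Chain via Cobalt Ventures LLC → Meridian Services GmbH → Larkspur Textiles S.p.A. (R2): 46% × 13% × 49% × 46% = 1.347892% of Harbor Realty LP.
Chain via Northgate Logistics SA → Orion Pharma AG → Vantage Industries Corp. (R2): 56% × 31% × 25% × 38% = 1.6492% of Harbor Realty LP.
Aggregating (R1): 1.347892% + 1.6492% = 2.997092%.
2.997092% does not exceed the 50% threshold, so Leah is not a related party to Harbor Realty LP.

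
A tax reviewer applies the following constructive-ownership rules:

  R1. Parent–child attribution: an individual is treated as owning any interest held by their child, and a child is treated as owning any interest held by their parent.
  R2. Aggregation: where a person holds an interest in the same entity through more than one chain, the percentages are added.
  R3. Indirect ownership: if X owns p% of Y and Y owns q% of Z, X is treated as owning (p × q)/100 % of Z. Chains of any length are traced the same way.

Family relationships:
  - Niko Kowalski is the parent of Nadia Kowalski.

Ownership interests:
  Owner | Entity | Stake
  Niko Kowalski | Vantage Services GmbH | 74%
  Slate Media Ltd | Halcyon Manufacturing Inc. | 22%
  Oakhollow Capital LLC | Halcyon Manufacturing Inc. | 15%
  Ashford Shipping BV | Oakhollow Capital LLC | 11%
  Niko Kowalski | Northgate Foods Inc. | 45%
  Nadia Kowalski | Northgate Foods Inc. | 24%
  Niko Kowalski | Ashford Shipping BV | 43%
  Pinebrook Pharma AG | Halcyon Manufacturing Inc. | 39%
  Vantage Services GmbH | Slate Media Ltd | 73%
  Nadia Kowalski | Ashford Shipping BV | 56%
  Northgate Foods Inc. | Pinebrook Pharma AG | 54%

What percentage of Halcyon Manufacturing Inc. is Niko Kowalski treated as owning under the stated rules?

28.0493%

By parent–child attribution (R1), Niko Kowalski is treated as also owning Nadia Kowalski's interest in Ashford Shipping BV, giving 43% + 56% = 99%.
By parent–child attribution (R1), Niko Kowalski is treated as also owning Nadia Kowalski's interest in Northgate Foods Inc, giving 45% + 24% = 69%.
Chain via Ashford Shipping BV → Oakhollow Capital LLC (R3): 99% × 11% × 15% = 1.6335% of Halcyon Manufacturing Inc.
Chain via Northgate Foods Inc. → Pinebrook Pharma AG (R3): 69% × 54% × 39% = 14.5314% of Halcyon Manufacturing Inc.
Chain via Vantage Services GmbH → Slate Media Ltd (R3): 74% × 73% × 22% = 11.8844% of Halcyon Manufacturing Inc.
Aggregating (R2): 1.6335% + 14.5314% + 11.8844% = 28.0493%.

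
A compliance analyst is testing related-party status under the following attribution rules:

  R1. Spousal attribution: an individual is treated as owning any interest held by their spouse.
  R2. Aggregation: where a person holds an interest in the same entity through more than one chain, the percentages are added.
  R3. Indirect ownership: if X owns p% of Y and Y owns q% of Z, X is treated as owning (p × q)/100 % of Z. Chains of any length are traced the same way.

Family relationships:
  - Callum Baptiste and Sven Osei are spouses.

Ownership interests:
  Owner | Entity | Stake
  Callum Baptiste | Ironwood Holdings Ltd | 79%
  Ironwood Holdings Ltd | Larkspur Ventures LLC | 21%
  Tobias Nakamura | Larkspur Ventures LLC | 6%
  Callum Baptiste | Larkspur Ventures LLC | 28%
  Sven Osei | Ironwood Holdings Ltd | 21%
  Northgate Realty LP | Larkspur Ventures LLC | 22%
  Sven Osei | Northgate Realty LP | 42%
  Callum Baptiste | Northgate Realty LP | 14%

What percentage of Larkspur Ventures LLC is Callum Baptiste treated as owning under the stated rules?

61.32%

By spousal attribution (R1), Callum Baptiste is treated as also owning Sven Osei's interest in Ironwood Holdings Ltd, giving 79% + 21% = 100%.
By spousal attribution (R1), Callum Baptiste is treated as also owning Sven Osei's interest in Northgate Realty LP, giving 14% + 42% = 56%.
Chain via Ironwood Holdings Ltd (R3): 100% × 21% = 21% of Larkspur Ventures LLC.
Chain via Northgate Realty LP (R3): 56% × 22% = 12.32% of Larkspur Ventures LLC.
Direct interest in Larkspur Ventures LLC: 28%.
Aggregating (R2): 21% + 12.32% + 28% = 61.32%.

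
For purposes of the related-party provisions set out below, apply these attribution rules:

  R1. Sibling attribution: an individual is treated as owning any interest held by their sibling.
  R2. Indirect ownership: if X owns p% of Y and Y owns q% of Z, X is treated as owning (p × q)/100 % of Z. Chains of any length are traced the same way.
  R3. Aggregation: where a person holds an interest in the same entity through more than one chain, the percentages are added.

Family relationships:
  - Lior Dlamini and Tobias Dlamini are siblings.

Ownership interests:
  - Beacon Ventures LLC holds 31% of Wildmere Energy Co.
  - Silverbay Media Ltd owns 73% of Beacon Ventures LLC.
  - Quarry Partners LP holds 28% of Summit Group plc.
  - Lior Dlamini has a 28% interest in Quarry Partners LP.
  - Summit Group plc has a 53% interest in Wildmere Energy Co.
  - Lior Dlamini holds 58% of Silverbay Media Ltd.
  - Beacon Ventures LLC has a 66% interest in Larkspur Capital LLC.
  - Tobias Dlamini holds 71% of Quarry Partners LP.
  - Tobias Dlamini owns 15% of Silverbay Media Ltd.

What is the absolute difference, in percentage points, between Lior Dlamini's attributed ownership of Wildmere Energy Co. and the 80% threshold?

48.7885

By sibling attribution (R1), Lior Dlamini is treated as also owning Tobias Dlamini's interest in Silverbay Media Ltd, giving 58% + 15% = 73%.
By sibling attribution (R1), Lior Dlamini is treated as also owning Tobias Dlamini's interest in Quarry Partners LP, giving 28% + 71% = 99%.
Chain via Silverbay Media Ltd → Beacon Ventures LLC (R2): 73% × 73% × 31% = 16.5199% of Wildmere Energy Co.
Chain via Quarry Partners LP → Summit Group plc (R2): 99% × 28% × 53% = 14.6916% of Wildmere Energy Co.
Aggregating (R3): 16.5199% + 14.6916% = 31.2115%.
31.2115% falls short of the 80% threshold by 48.7885 percentage points.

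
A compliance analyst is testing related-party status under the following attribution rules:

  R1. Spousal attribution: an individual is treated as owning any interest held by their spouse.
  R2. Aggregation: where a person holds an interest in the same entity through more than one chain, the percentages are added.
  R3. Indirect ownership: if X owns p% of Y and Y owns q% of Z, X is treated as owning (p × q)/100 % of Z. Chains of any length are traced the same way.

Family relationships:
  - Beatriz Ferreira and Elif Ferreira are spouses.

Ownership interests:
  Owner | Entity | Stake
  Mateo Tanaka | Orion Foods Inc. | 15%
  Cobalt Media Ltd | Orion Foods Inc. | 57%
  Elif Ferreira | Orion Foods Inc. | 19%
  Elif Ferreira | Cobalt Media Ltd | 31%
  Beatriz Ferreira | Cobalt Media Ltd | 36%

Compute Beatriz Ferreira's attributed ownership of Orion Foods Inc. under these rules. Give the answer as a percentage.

By spousal attribution (R1), Beatriz Ferreira is treated as also owning Elif Ferreira's interest in Cobalt Media Ltd, giving 36% + 31% = 67%.
By spousal attribution (R1), Beatriz Ferreira is treated as owning Elif Ferreira's 19% interest in Orion Foods Inc.
Chain via Cobalt Media Ltd (R3): 67% × 57% = 38.19% of Orion Foods Inc.
Direct interest in Orion Foods Inc: 19%.
Aggregating (R2): 38.19% + 19% = 57.19%.

57.19%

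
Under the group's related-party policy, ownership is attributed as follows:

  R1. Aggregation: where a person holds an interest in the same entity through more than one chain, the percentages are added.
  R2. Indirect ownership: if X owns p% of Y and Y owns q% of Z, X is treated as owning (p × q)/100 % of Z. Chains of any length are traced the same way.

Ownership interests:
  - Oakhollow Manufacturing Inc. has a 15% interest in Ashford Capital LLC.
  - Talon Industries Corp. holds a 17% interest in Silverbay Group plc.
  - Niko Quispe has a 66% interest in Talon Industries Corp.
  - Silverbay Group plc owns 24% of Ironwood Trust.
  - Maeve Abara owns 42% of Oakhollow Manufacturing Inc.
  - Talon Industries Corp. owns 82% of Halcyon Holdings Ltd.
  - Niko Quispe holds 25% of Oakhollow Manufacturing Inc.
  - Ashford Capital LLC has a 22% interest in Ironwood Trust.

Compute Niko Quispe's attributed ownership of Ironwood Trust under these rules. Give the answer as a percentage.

3.5178%

Chain via Oakhollow Manufacturing Inc. → Ashford Capital LLC (R2): 25% × 15% × 22% = 0.825% of Ironwood Trust.
Chain via Talon Industries Corp. → Silverbay Group plc (R2): 66% × 17% × 24% = 2.6928% of Ironwood Trust.
Aggregating (R1): 0.825% + 2.6928% = 3.5178%.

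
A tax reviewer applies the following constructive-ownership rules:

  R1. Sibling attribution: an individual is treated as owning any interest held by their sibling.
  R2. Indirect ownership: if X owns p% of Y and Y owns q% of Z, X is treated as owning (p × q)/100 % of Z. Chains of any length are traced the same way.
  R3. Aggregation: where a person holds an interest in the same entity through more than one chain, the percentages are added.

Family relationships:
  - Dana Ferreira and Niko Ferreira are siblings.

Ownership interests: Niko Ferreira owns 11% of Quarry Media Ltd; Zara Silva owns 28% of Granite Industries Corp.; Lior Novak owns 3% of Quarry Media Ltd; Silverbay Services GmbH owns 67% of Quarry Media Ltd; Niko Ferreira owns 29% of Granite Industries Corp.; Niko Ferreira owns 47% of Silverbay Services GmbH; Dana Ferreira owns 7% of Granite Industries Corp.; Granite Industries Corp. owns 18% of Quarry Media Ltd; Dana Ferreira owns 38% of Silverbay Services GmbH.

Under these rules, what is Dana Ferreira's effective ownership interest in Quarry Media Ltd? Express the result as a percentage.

By sibling attribution (R1), Dana Ferreira is treated as also owning Niko Ferreira's interest in Silverbay Services GmbH, giving 38% + 47% = 85%.
By sibling attribution (R1), Dana Ferreira is treated as also owning Niko Ferreira's interest in Granite Industries Corp, giving 7% + 29% = 36%.
By sibling attribution (R1), Dana Ferreira is treated as owning Niko Ferreira's 11% interest in Quarry Media Ltd.
Chain via Silverbay Services GmbH (R2): 85% × 67% = 56.95% of Quarry Media Ltd.
Chain via Granite Industries Corp. (R2): 36% × 18% = 6.48% of Quarry Media Ltd.
Direct interest in Quarry Media Ltd: 11%.
Aggregating (R3): 56.95% + 6.48% + 11% = 74.43%.

74.43%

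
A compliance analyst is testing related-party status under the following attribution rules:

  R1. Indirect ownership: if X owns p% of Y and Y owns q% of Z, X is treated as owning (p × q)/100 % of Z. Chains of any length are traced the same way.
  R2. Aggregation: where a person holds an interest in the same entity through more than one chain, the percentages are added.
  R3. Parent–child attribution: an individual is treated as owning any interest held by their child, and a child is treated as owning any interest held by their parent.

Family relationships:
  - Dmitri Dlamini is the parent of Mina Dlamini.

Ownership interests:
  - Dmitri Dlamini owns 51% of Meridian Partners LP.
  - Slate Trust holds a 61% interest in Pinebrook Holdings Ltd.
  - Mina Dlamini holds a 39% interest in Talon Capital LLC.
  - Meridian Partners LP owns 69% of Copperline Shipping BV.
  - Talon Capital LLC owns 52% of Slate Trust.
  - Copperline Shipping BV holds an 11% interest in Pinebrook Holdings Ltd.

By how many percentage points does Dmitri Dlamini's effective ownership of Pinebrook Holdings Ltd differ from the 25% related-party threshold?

By parent–child attribution (R3), Dmitri Dlamini is treated as owning Mina Dlamini's 39% interest in Talon Capital LLC.
Chain via Meridian Partners LP → Copperline Shipping BV (R1): 51% × 69% × 11% = 3.8709% of Pinebrook Holdings Ltd.
Chain via Talon Capital LLC → Slate Trust (R1): 39% × 52% × 61% = 12.3708% of Pinebrook Holdings Ltd.
Aggregating (R2): 3.8709% + 12.3708% = 16.2417%.
16.2417% falls short of the 25% threshold by 8.7583 percentage points.

8.7583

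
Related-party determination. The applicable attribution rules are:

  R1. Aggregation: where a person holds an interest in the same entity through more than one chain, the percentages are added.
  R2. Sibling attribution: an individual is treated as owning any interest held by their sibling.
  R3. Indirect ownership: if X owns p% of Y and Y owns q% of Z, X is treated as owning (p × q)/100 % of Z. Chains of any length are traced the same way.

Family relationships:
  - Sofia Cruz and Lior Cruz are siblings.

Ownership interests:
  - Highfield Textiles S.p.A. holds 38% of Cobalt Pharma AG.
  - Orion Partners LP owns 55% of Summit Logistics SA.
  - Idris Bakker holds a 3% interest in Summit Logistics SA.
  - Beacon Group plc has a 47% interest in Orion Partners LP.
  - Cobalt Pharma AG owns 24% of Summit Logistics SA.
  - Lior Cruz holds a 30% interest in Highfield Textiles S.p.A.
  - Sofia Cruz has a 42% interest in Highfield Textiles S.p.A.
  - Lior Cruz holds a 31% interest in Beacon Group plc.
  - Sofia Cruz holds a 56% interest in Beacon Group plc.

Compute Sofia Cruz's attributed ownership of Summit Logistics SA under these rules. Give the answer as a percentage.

29.0559%

By sibling attribution (R2), Sofia Cruz is treated as also owning Lior Cruz's interest in Beacon Group plc, giving 56% + 31% = 87%.
By sibling attribution (R2), Sofia Cruz is treated as also owning Lior Cruz's interest in Highfield Textiles S.p.A, giving 42% + 30% = 72%.
Chain via Beacon Group plc → Orion Partners LP (R3): 87% × 47% × 55% = 22.4895% of Summit Logistics SA.
Chain via Highfield Textiles S.p.A. → Cobalt Pharma AG (R3): 72% × 38% × 24% = 6.5664% of Summit Logistics SA.
Aggregating (R1): 22.4895% + 6.5664% = 29.0559%.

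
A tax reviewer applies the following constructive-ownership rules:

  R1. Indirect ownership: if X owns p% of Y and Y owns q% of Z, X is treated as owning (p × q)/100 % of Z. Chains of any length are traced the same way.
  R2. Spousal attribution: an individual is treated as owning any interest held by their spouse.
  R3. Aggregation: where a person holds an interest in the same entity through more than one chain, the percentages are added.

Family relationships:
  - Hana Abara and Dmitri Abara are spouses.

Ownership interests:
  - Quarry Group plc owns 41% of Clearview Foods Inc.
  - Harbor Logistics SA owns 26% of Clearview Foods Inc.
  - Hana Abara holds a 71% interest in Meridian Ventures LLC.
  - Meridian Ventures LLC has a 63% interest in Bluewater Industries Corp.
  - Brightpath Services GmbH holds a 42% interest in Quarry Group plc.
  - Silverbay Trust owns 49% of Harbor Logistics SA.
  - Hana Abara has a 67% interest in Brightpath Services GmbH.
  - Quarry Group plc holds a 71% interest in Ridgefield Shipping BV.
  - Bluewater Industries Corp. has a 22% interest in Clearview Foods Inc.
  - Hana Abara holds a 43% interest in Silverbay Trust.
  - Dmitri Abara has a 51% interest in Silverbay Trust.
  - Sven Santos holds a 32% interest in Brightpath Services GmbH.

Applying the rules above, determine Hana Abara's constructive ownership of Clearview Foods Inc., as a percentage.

By spousal attribution (R2), Hana Abara is treated as also owning Dmitri Abara's interest in Silverbay Trust, giving 43% + 51% = 94%.
Chain via Brightpath Services GmbH → Quarry Group plc (R1): 67% × 42% × 41% = 11.5374% of Clearview Foods Inc.
Chain via Meridian Ventures LLC → Bluewater Industries Corp. (R1): 71% × 63% × 22% = 9.8406% of Clearview Foods Inc.
Chain via Silverbay Trust → Harbor Logistics SA (R1): 94% × 49% × 26% = 11.9756% of Clearview Foods Inc.
Aggregating (R3): 11.5374% + 9.8406% + 11.9756% = 33.3536%.

33.3536%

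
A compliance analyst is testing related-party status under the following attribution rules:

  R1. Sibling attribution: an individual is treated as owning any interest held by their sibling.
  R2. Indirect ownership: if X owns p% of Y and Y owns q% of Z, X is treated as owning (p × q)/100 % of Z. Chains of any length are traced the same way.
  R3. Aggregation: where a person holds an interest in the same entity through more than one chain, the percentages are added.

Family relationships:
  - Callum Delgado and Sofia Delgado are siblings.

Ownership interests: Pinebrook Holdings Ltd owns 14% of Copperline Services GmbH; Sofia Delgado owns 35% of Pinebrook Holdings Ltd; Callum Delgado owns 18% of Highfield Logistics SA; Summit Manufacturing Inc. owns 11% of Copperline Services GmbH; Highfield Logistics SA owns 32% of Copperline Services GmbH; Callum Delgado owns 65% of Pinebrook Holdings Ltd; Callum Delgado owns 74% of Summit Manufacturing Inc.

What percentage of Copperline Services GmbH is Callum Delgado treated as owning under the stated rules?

27.9%

By sibling attribution (R1), Callum Delgado is treated as also owning Sofia Delgado's interest in Pinebrook Holdings Ltd, giving 65% + 35% = 100%.
Chain via Summit Manufacturing Inc. (R2): 74% × 11% = 8.14% of Copperline Services GmbH.
Chain via Pinebrook Holdings Ltd (R2): 100% × 14% = 14% of Copperline Services GmbH.
Chain via Highfield Logistics SA (R2): 18% × 32% = 5.76% of Copperline Services GmbH.
Aggregating (R3): 8.14% + 14% + 5.76% = 27.9%.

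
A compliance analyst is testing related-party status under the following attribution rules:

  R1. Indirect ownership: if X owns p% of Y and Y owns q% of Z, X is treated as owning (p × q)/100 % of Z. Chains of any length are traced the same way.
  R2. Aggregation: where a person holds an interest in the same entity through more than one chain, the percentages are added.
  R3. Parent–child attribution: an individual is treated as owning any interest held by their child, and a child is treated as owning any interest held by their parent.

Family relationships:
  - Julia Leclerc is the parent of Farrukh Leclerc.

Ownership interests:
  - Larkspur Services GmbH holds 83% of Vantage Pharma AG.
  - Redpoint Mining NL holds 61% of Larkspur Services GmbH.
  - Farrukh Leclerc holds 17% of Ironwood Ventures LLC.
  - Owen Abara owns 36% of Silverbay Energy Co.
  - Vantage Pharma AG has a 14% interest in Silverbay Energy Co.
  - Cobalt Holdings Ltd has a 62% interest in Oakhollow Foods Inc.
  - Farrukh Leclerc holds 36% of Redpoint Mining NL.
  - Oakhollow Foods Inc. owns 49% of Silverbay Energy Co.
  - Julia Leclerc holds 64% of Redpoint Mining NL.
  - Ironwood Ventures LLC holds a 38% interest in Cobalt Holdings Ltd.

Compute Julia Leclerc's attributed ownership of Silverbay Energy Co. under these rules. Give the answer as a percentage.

By parent–child attribution (R3), Julia Leclerc is treated as also owning Farrukh Leclerc's interest in Redpoint Mining NL, giving 64% + 36% = 100%.
By parent–child attribution (R3), Julia Leclerc is treated as owning Farrukh Leclerc's 17% interest in Ironwood Ventures LLC.
Chain via Redpoint Mining NL → Larkspur Services GmbH → Vantage Pharma AG (R1): 100% × 61% × 83% × 14% = 7.0882% of Silverbay Energy Co.
Chain via Ironwood Ventures LLC → Cobalt Holdings Ltd → Oakhollow Foods Inc. (R1): 17% × 38% × 62% × 49% = 1.962548% of Silverbay Energy Co.
Aggregating (R2): 7.0882% + 1.962548% = 9.050748%.

9.050748%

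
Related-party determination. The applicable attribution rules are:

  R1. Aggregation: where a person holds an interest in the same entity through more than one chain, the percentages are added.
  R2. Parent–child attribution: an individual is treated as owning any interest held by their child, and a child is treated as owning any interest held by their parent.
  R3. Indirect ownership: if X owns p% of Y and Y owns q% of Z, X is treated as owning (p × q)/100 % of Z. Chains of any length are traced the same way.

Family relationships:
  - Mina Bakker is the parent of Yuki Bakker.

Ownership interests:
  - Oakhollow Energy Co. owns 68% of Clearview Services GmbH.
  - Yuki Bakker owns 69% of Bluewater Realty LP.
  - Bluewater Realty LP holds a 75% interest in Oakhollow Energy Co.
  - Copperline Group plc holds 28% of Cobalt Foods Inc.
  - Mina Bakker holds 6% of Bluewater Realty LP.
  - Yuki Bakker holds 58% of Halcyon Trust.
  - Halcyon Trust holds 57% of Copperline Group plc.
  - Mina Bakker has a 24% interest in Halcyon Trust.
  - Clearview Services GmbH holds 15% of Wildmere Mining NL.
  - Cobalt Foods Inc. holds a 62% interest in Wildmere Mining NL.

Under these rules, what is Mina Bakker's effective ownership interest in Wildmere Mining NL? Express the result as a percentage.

13.851564%

By parent–child attribution (R2), Mina Bakker is treated as also owning Yuki Bakker's interest in Halcyon Trust, giving 24% + 58% = 82%.
By parent–child attribution (R2), Mina Bakker is treated as also owning Yuki Bakker's interest in Bluewater Realty LP, giving 6% + 69% = 75%.
Chain via Halcyon Trust → Copperline Group plc → Cobalt Foods Inc. (R3): 82% × 57% × 28% × 62% = 8.114064% of Wildmere Mining NL.
Chain via Bluewater Realty LP → Oakhollow Energy Co. → Clearview Services GmbH (R3): 75% × 75% × 68% × 15% = 5.7375% of Wildmere Mining NL.
Aggregating (R1): 8.114064% + 5.7375% = 13.851564%.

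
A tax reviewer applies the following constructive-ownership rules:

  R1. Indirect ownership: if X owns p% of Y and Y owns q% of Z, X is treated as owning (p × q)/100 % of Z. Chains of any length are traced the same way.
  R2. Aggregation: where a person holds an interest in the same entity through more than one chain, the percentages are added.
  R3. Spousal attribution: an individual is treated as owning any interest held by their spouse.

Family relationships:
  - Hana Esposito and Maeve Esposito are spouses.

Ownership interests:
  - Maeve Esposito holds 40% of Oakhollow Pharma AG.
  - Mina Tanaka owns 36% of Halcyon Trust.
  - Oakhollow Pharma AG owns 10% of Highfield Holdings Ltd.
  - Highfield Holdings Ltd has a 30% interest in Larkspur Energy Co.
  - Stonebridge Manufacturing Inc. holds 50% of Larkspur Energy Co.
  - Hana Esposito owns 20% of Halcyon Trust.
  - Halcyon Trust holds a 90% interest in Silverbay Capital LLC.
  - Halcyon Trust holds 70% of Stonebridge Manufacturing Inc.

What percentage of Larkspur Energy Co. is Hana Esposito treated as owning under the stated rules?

By spousal attribution (R3), Hana Esposito is treated as owning Maeve Esposito's 40% interest in Oakhollow Pharma AG.
Chain via Halcyon Trust → Stonebridge Manufacturing Inc. (R1): 20% × 70% × 50% = 7% of Larkspur Energy Co.
Chain via Oakhollow Pharma AG → Highfield Holdings Ltd (R1): 40% × 10% × 30% = 1.2% of Larkspur Energy Co.
Aggregating (R2): 7% + 1.2% = 8.2%.

8.2%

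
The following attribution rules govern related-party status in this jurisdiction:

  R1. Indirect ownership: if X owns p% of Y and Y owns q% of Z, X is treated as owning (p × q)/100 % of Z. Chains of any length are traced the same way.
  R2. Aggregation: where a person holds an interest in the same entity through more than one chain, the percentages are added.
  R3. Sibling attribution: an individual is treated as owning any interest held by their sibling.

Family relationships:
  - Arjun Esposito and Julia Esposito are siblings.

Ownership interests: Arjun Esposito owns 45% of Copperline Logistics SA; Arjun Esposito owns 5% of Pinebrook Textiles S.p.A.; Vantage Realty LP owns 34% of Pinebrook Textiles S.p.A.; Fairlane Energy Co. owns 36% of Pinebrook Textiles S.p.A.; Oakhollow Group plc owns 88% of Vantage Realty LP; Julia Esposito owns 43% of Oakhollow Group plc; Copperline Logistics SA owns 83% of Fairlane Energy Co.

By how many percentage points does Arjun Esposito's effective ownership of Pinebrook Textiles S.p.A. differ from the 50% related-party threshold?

By sibling attribution (R3), Arjun Esposito is treated as owning Julia Esposito's 43% interest in Oakhollow Group plc.
Chain via Copperline Logistics SA → Fairlane Energy Co. (R1): 45% × 83% × 36% = 13.446% of Pinebrook Textiles S.p.A.
Direct interest in Pinebrook Textiles S.p.A: 5%.
Chain via Oakhollow Group plc → Vantage Realty LP (R1): 43% × 88% × 34% = 12.8656% of Pinebrook Textiles S.p.A.
Aggregating (R2): 13.446% + 5% + 12.8656% = 31.3116%.
31.3116% falls short of the 50% threshold by 18.6884 percentage points.

18.6884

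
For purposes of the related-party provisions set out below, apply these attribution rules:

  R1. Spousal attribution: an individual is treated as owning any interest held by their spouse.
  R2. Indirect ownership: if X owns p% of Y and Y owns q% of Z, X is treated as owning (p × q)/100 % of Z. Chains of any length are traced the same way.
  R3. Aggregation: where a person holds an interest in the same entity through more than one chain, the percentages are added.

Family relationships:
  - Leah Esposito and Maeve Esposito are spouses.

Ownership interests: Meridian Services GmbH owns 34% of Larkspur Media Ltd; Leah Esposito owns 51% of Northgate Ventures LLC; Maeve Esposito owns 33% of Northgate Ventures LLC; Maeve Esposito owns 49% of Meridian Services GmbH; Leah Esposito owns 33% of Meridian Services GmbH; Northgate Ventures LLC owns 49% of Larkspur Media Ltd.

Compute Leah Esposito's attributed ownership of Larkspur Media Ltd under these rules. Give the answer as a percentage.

69.04%

By spousal attribution (R1), Leah Esposito is treated as also owning Maeve Esposito's interest in Northgate Ventures LLC, giving 51% + 33% = 84%.
By spousal attribution (R1), Leah Esposito is treated as also owning Maeve Esposito's interest in Meridian Services GmbH, giving 33% + 49% = 82%.
Chain via Northgate Ventures LLC (R2): 84% × 49% = 41.16% of Larkspur Media Ltd.
Chain via Meridian Services GmbH (R2): 82% × 34% = 27.88% of Larkspur Media Ltd.
Aggregating (R3): 41.16% + 27.88% = 69.04%.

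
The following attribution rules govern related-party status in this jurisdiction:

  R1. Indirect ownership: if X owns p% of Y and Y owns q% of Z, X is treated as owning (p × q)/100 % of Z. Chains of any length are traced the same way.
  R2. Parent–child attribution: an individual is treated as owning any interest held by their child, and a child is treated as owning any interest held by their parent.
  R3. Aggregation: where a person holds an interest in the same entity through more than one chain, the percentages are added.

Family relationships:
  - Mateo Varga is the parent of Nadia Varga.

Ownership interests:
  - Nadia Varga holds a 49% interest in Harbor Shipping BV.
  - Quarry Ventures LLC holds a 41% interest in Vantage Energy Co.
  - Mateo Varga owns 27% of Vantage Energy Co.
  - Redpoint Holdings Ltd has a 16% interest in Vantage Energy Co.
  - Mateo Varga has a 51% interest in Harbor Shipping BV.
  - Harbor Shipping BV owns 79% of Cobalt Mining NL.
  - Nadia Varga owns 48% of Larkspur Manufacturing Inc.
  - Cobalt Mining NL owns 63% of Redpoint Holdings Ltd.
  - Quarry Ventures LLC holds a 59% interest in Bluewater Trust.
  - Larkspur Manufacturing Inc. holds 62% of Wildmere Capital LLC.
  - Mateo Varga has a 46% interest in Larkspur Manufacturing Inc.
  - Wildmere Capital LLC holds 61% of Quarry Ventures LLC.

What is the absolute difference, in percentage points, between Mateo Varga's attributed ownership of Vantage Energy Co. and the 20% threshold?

29.539028

By parent–child attribution (R2), Mateo Varga is treated as also owning Nadia Varga's interest in Larkspur Manufacturing Inc, giving 46% + 48% = 94%.
By parent–child attribution (R2), Mateo Varga is treated as also owning Nadia Varga's interest in Harbor Shipping BV, giving 51% + 49% = 100%.
Chain via Larkspur Manufacturing Inc. → Wildmere Capital LLC → Quarry Ventures LLC (R1): 94% × 62% × 61% × 41% = 14.575828% of Vantage Energy Co.
Chain via Harbor Shipping BV → Cobalt Mining NL → Redpoint Holdings Ltd (R1): 100% × 79% × 63% × 16% = 7.9632% of Vantage Energy Co.
Direct interest in Vantage Energy Co: 27%.
Aggregating (R3): 14.575828% + 7.9632% + 27% = 49.539028%.
49.539028% exceeds the 20% threshold by 29.539028 percentage points.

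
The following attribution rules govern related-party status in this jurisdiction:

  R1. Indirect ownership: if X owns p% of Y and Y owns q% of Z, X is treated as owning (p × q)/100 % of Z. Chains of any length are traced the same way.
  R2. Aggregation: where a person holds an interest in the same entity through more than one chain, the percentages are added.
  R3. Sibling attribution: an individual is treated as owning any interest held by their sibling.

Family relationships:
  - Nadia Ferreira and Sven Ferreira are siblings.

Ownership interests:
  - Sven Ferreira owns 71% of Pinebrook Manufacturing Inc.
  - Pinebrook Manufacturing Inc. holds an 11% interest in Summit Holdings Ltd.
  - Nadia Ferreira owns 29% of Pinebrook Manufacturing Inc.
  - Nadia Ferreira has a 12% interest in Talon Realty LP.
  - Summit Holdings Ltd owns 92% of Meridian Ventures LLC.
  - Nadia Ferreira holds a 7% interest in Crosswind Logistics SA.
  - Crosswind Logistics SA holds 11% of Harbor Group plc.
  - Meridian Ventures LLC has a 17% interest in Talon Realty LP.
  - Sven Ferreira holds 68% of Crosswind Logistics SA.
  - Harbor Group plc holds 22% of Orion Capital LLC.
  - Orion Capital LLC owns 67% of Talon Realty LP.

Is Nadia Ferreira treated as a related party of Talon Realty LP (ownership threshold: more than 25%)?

No

By sibling attribution (R3), Nadia Ferreira is treated as also owning Sven Ferreira's interest in Pinebrook Manufacturing Inc, giving 29% + 71% = 100%.
By sibling attribution (R3), Nadia Ferreira is treated as also owning Sven Ferreira's interest in Crosswind Logistics SA, giving 7% + 68% = 75%.
Chain via Pinebrook Manufacturing Inc. → Summit Holdings Ltd → Meridian Ventures LLC (R1): 100% × 11% × 92% × 17% = 1.7204% of Talon Realty LP.
Chain via Crosswind Logistics SA → Harbor Group plc → Orion Capital LLC (R1): 75% × 11% × 22% × 67% = 1.21605% of Talon Realty LP.
Direct interest in Talon Realty LP: 12%.
Aggregating (R2): 1.7204% + 1.21605% + 12% = 14.93645%.
14.93645% does not exceed the 25% threshold, so Nadia is not a related party to Talon Realty LP.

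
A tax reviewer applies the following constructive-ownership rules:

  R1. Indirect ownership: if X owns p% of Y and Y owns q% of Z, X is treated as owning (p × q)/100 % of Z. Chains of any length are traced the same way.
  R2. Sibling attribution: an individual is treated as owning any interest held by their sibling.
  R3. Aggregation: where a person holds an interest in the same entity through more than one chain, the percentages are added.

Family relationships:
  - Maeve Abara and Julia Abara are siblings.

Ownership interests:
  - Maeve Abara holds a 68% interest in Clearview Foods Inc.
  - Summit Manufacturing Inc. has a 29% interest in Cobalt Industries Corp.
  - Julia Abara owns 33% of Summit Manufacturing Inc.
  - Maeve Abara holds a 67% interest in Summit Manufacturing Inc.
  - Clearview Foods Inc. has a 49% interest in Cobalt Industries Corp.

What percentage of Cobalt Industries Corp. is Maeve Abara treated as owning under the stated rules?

62.32%

By sibling attribution (R2), Maeve Abara is treated as also owning Julia Abara's interest in Summit Manufacturing Inc, giving 67% + 33% = 100%.
Chain via Summit Manufacturing Inc. (R1): 100% × 29% = 29% of Cobalt Industries Corp.
Chain via Clearview Foods Inc. (R1): 68% × 49% = 33.32% of Cobalt Industries Corp.
Aggregating (R3): 29% + 33.32% = 62.32%.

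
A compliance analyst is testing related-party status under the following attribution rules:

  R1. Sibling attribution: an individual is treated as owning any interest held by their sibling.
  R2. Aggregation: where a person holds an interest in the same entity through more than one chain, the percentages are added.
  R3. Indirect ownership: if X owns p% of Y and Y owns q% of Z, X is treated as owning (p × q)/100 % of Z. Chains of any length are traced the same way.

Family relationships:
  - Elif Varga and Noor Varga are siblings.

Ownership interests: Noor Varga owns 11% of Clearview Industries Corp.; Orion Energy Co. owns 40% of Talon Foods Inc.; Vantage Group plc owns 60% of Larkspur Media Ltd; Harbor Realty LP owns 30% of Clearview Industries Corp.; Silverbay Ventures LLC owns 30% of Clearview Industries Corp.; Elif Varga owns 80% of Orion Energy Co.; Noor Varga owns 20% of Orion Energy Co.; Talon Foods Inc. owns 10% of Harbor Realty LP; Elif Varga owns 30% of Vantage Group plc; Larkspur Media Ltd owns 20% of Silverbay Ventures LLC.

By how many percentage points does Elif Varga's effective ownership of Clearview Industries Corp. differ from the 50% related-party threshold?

36.72

By sibling attribution (R1), Elif Varga is treated as also owning Noor Varga's interest in Orion Energy Co, giving 80% + 20% = 100%.
By sibling attribution (R1), Elif Varga is treated as owning Noor Varga's 11% interest in Clearview Industries Corp.
Chain via Vantage Group plc → Larkspur Media Ltd → Silverbay Ventures LLC (R3): 30% × 60% × 20% × 30% = 1.08% of Clearview Industries Corp.
Chain via Orion Energy Co. → Talon Foods Inc. → Harbor Realty LP (R3): 100% × 40% × 10% × 30% = 1.2% of Clearview Industries Corp.
Direct interest in Clearview Industries Corp: 11%.
Aggregating (R2): 1.08% + 1.2% + 11% = 13.28%.
13.28% falls short of the 50% threshold by 36.72 percentage points.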